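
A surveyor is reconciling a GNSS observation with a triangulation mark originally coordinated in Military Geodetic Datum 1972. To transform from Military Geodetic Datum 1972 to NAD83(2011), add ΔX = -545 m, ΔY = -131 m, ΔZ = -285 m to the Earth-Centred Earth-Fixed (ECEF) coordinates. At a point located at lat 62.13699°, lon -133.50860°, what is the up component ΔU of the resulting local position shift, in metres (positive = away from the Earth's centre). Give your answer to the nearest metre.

ΔU = -32 m

At φ = 62.13699°, λ = -133.50860°: sin φ = 0.884068, cos φ = 0.467359, sin λ = -0.725271, cos λ = -0.688463.
ΔU = cos φ cos λ·ΔX + cos φ sin λ·ΔY + sin φ·ΔZ = (0.467359)(-0.688463)(-545) + (0.467359)(-0.725271)(-131) + (0.884068)(-285) = -32.20 m.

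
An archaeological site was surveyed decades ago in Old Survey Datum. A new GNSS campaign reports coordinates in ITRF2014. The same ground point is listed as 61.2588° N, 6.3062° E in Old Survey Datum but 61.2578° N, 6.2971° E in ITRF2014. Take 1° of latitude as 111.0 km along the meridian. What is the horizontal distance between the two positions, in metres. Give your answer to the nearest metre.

Δφ = 61.2578° − 61.2588° = -0.0010°; Δλ = 6.2971° − 6.3062° = -0.0091°.
ΔN = Δφ × 111000 = -111.0 m; ΔE = Δλ × 111000 × cos(61.2588°) = -0.0091 × 111000 × 0.480854 = -485.7 m.
Distance = √(ΔE² + ΔN²) = √((-485.7)² + (-111.0)²) = 498.2 m.

498 m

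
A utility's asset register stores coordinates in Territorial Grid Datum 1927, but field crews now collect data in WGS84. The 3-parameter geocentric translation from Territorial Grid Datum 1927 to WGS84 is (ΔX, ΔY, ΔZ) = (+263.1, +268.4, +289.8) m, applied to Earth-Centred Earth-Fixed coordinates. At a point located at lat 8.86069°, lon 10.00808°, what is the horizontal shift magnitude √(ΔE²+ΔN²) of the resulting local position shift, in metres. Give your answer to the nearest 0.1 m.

At φ = 8.86069°, λ = 10.00808°: sin φ = 0.154033, cos φ = 0.988066, sin λ = 0.173787, cos λ = 0.984783.
ΔE = −sin λ·ΔX + cos λ·ΔY = −(0.173787)·(263.1) + (0.984783)·(268.4) = 218.59 m.
ΔN = −sin φ cos λ·ΔX − sin φ sin λ·ΔY + cos φ·ΔZ = −(0.154033)(0.984783)(263.1) − (0.154033)(0.173787)(268.4) + (0.988066)(289.8) = 239.25 m.
Horizontal magnitude = √(ΔE² + ΔN²) = √(218.59² + 239.25²) = 324.07 m.

324.1 m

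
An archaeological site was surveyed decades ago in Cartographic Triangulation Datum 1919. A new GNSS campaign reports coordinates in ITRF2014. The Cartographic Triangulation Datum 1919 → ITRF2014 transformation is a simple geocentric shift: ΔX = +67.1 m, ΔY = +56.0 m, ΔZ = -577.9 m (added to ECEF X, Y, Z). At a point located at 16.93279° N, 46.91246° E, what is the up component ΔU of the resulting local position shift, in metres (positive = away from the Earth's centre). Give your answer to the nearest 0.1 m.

The local up (radial) axis is (cos φ cos λ, cos φ sin λ, sin φ), giving ΔU = 43.850 + 39.124 − 168.313 = -85.34 m.

ΔU = -85.3 m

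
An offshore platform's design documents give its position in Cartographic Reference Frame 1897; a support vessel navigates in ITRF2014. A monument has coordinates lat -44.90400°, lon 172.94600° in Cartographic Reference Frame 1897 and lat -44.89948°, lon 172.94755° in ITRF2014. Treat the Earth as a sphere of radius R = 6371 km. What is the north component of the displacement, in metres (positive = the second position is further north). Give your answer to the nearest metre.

ΔN = 503 m

Δφ = -44.89948° − -44.90400° = +0.00452°; Δλ = 172.94755° − 172.94600° = +0.00155°.
1° along a meridian = πR/180 = 111195 m.
ΔN = Δφ × 111195 = 502.6 m; ΔE = Δλ × 111195 × cos(-44.90400°) = +0.00155 × 111195 × 0.708291 = 122.1 m.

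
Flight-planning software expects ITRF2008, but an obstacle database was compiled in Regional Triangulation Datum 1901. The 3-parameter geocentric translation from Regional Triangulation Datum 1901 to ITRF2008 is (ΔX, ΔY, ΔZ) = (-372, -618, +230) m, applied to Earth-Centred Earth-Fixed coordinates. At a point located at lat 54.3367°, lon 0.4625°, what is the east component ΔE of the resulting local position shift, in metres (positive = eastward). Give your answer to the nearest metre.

The local east axis at (φ, λ) is (−sin λ, cos λ, 0), so ΔE = −sin(0.4625°)·(-372) + cos(0.4625°)·(-618) = -614.98 m.

ΔE = -615 m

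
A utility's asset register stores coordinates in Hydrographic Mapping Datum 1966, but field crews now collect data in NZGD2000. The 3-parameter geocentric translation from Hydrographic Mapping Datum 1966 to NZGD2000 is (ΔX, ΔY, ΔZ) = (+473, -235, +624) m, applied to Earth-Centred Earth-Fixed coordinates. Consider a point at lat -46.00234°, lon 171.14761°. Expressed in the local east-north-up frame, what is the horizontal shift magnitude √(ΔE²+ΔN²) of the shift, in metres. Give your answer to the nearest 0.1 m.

At φ = -46.00234°, λ = 171.14761°: sin φ = -0.719368, cos φ = 0.694629, sin λ = 0.153889, cos λ = -0.988088.
ΔE = −sin λ·ΔX + cos λ·ΔY = −(0.153889)·(473) + (-0.988088)·(-235) = 159.41 m.
ΔN = −sin φ cos λ·ΔX − sin φ sin λ·ΔY + cos φ·ΔZ = −(-0.719368)(-0.988088)(473) − (-0.719368)(0.153889)(-235) + (0.694629)(624) = 71.23 m.
Horizontal magnitude = √(ΔE² + ΔN²) = √(159.41² + 71.23²) = 174.60 m.

174.6 m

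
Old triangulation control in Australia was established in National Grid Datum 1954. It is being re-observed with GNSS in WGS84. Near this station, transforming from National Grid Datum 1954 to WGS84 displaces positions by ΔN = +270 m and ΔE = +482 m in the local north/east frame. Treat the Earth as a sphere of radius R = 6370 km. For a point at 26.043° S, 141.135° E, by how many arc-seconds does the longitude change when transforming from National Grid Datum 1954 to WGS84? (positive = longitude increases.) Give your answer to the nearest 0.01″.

At latitude -26.043°, cos φ = 0.898465.
One radian of longitude at latitude φ spans R cos φ, so Δλ = ΔE / (R cos φ) = 482.0 / (6370000 × 0.898465) = 8.4218e-05 rad = 17.371″.

Δλ = 17.37″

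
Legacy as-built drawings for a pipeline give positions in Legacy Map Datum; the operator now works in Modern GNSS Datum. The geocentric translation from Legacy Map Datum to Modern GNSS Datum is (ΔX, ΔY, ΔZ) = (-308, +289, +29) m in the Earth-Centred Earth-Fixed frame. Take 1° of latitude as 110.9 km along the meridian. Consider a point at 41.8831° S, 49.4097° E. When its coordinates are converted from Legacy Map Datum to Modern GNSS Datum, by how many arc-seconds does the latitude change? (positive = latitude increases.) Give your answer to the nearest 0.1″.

sin φ = -0.667613, cos φ = 0.744508, sin λ = 0.759381, cos λ = 0.650646.
North component: ΔN = −sin φ cos λ·ΔX − sin φ sin λ·ΔY + cos φ·ΔZ = −(-0.667613)(0.650646)(-308) − (-0.667613)(0.759381)(289) + (0.744508)(29) = 34.32 m.
1° of latitude spans 110900 m, so Δφ = 34.32 / 110900 × 3600 = 1.114″.

Δφ = 1.1″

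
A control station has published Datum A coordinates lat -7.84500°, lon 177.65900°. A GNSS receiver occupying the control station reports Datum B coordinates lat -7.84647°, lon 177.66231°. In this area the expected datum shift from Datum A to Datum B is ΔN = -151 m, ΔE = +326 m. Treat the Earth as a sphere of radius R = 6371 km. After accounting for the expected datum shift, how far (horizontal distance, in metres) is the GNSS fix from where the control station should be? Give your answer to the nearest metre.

41 m

Observed coordinate differences: Δφ = -0.00147°, Δλ = +0.00331°.
Converting to metres (1° lat = 111195 m, cos φ = 0.990641): observed ΔN = -163.5 m, observed ΔE = 364.6 m.
Subtracting the expected shift leaves a residual of -163.5 − (-151) = -12.5 m north and 364.6 − (326) = 38.6 m east.
Residual distance = √((-12.5)² + 38.6²) = 40.6 m.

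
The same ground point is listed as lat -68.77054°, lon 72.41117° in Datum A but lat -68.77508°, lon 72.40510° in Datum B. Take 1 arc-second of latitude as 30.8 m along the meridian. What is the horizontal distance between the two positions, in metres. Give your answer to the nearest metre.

559 m

Δφ = -68.77508° − -68.77054° = -0.00454°; Δλ = 72.40510° − 72.41117° = -0.00607°.
1° of latitude = 3600 × 30.80 = 110880 m.
ΔN = Δφ × 110880 = -503.4 m; ΔE = Δλ × 110880 × cos(-68.77054°) = -0.00607 × 110880 × 0.362104 = -243.7 m.
Distance = √(ΔE² + ΔN²) = √((-243.7)² + (-503.4)²) = 559.3 m.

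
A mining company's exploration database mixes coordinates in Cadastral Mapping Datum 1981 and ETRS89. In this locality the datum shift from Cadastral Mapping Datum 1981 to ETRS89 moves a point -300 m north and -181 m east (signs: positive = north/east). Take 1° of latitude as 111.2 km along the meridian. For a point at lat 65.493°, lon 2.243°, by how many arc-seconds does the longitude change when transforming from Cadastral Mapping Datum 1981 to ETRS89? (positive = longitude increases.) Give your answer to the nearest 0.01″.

Δλ = -14.13″

At latitude 65.493°, cos φ = 0.414804.
1° of longitude at this latitude = 111.2 × cos φ = 46.13 km, so Δλ = -181.0 / 46126.3 = -0.0039240° = -14.126″.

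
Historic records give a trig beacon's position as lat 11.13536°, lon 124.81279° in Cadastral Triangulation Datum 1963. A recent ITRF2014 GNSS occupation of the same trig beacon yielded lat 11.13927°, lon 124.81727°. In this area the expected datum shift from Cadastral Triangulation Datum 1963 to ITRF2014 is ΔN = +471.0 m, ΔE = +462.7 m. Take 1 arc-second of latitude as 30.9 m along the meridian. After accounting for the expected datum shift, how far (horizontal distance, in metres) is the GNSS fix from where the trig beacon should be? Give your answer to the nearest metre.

Observed coordinate differences: Δφ = +0.00391°, Δλ = +0.00448°.
Converting to metres (1° lat = 111240 m, cos φ = 0.981174): observed ΔN = 434.9 m, observed ΔE = 489.0 m.
Subtracting the expected shift leaves a residual of 434.9 − (471.0) = -36.1 m north and 489.0 − (462.7) = 26.3 m east.
Residual distance = √((-36.1)² + 26.3²) = 44.6 m.

45 m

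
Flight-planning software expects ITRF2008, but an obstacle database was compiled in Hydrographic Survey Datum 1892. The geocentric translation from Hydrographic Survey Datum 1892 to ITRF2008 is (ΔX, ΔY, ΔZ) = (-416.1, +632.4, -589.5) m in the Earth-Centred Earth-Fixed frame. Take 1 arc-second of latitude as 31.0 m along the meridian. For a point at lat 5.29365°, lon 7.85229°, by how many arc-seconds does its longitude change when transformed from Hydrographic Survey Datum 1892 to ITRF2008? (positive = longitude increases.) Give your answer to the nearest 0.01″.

sin φ = 0.092260, cos φ = 0.995735, sin λ = 0.136620, cos λ = 0.990624.
East component: ΔE = −sin λ·ΔX + cos λ·ΔY = −(0.136620)(-416.1) + (0.990624)(632.4) = 683.32 m.
1° of latitude spans 3600 × 31.00 = 111600 m; at latitude φ, 1° of longitude spans that × cos φ = 111124.0 m, so Δλ = 683.32 / 111124.0 × 3600 = 22.137″.

Δλ = 22.14″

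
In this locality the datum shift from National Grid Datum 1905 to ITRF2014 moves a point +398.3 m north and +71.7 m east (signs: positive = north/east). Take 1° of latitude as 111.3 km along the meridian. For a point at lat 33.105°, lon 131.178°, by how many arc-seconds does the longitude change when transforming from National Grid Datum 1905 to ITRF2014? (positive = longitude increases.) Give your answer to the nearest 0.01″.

Δλ = 2.77″

At latitude 33.105°, cos φ = 0.837671.
1° of longitude at this latitude = 111.3 × cos φ = 93.23 km, so Δλ = 71.7 / 93232.8 = 0.0007690° = 2.769″.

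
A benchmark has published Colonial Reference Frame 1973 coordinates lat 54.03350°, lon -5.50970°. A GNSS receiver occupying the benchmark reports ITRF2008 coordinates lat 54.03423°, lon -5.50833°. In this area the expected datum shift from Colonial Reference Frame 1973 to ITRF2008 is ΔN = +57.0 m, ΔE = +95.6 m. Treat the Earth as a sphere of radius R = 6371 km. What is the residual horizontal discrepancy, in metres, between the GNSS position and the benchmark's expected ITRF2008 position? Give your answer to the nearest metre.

25 m

Observed coordinate differences: Δφ = +0.00073°, Δλ = +0.00137°.
Converting to metres (1° lat = 111195 m, cos φ = 0.587312): observed ΔN = 81.2 m, observed ΔE = 89.5 m.
Subtracting the expected shift leaves a residual of 81.2 − (57.0) = 24.2 m north and 89.5 − (95.6) = -6.1 m east.
Residual distance = √(24.2² + (-6.1)²) = 24.9 m.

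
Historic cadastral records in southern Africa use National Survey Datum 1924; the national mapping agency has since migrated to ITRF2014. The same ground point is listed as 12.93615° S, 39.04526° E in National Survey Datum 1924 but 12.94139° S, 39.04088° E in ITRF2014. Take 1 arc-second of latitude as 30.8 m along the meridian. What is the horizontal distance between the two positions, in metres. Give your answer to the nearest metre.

749 m

Δφ = -12.94139° − -12.93615° = -0.00524°; Δλ = 39.04088° − 39.04526° = -0.00438°.
1° of latitude = 3600 × 30.80 = 110880 m.
ΔN = Δφ × 110880 = -581.0 m; ΔE = Δλ × 110880 × cos(-12.93615°) = -0.00438 × 110880 × 0.974620 = -473.3 m.
Distance = √(ΔE² + ΔN²) = √((-473.3)² + (-581.0)²) = 749.4 m.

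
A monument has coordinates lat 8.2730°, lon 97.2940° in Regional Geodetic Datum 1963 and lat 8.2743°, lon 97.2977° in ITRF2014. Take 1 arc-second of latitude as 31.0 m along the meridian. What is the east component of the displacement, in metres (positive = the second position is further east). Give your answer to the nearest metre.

ΔE = 409 m

Δφ = 8.2743° − 8.2730° = +0.0013°; Δλ = 97.2977° − 97.2940° = +0.0037°.
1° of latitude = 3600 × 31.00 = 111600 m.
ΔN = Δφ × 111600 = 145.1 m; ΔE = Δλ × 111600 × cos(8.2730°) = +0.0037 × 111600 × 0.989594 = 408.6 m.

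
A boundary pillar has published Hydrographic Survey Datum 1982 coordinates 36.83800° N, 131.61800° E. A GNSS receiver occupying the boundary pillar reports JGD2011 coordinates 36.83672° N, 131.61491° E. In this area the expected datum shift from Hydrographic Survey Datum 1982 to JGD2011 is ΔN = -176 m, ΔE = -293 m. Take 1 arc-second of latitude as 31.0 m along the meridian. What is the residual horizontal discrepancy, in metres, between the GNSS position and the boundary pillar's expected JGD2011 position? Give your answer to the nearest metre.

Observed coordinate differences: Δφ = -0.00128°, Δλ = -0.00309°.
Converting to metres (1° lat = 111600 m, cos φ = 0.800334): observed ΔN = -142.8 m, observed ΔE = -276.0 m.
Subtracting the expected shift leaves a residual of -142.8 − (-176) = 33.2 m north and -276.0 − (-293) = 17.0 m east.
Residual distance = √(33.2² + 17.0²) = 37.3 m.

37 m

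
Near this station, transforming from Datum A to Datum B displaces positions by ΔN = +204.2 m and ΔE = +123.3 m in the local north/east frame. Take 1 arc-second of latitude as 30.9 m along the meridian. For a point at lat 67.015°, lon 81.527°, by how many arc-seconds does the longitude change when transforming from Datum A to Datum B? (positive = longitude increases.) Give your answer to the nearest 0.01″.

At latitude 67.015°, cos φ = 0.390490.
1″ of longitude at this latitude = 30.90 × cos φ = 12.0661 m, so Δλ = 123.3 / 12.0661 = 10.219″.

Δλ = 10.22″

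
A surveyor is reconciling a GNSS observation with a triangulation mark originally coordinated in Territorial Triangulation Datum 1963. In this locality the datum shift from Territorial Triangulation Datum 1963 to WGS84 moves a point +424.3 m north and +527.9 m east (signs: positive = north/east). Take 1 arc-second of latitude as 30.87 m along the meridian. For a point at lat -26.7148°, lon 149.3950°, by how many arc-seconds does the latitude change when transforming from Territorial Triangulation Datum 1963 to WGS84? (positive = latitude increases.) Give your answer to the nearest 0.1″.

1″ of latitude = 30.87 m, so Δφ = 424.3 / 30.87 = 13.745″.

Δφ = 13.7″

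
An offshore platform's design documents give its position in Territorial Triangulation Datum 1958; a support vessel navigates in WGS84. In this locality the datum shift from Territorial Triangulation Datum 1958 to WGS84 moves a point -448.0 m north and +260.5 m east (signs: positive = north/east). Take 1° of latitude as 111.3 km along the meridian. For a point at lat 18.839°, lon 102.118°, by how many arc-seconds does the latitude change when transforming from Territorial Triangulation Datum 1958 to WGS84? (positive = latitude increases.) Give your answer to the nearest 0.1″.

1° of latitude = 111.3 km, so Δφ = -448.0 / 111300 = -0.0040252° = -14.491″.

Δφ = -14.5″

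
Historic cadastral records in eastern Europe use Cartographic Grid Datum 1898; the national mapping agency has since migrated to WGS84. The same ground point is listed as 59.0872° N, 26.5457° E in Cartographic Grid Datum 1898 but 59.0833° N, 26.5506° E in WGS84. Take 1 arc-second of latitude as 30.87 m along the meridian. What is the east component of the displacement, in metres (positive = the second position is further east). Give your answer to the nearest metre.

Δφ = 59.0833° − 59.0872° = -0.0039°; Δλ = 26.5506° − 26.5457° = +0.0049°.
1° of latitude = 3600 × 30.87 = 111132 m.
ΔN = Δφ × 111132 = -433.4 m; ΔE = Δλ × 111132 × cos(59.0872°) = +0.0049 × 111132 × 0.513733 = 279.8 m.

ΔE = 280 m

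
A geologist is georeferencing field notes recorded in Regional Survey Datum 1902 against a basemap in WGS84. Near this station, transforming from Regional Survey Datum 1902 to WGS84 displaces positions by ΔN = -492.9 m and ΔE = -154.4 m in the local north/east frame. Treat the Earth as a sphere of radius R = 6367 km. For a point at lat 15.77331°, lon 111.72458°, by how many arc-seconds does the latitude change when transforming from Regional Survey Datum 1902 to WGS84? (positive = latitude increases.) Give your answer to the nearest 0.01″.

Δφ = -15.97″

On a sphere of radius R, 1 rad of latitude = R, so Δφ = ΔN / R = -492.9 / 6367000 = -7.7415e-05 rad = -15.968″.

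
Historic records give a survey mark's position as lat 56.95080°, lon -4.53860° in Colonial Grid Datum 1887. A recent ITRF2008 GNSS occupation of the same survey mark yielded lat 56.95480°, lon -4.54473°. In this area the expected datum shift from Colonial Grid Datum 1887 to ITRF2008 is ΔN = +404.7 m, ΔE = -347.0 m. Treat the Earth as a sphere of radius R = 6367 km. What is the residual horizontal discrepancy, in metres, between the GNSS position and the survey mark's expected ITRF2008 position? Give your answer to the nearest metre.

47 m

Observed coordinate differences: Δφ = +0.00400°, Δλ = -0.00613°.
Converting to metres (1° lat = 111125 m, cos φ = 0.545359): observed ΔN = 444.5 m, observed ΔE = -371.5 m.
Subtracting the expected shift leaves a residual of 444.5 − (404.7) = 39.8 m north and -371.5 − (-347.0) = -24.5 m east.
Residual distance = √(39.8² + (-24.5)²) = 46.7 m.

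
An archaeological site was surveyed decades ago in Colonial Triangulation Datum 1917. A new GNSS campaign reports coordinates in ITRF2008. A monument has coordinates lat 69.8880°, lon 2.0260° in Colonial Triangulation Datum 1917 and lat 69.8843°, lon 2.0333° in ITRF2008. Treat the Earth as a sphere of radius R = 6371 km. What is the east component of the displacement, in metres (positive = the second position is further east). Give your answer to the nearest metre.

Δφ = 69.8843° − 69.8880° = -0.0037°; Δλ = 2.0333° − 2.0260° = +0.0073°.
1° along a meridian = πR/180 = 111195 m.
ΔN = Δφ × 111195 = -411.4 m; ΔE = Δλ × 111195 × cos(69.8880°) = +0.0073 × 111195 × 0.343856 = 279.1 m.

ΔE = 279 m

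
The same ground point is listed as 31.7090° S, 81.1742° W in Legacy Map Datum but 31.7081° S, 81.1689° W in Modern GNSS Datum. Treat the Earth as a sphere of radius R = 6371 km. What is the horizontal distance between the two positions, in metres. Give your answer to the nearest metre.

511 m

Δφ = -31.7081° − -31.7090° = +0.0009°; Δλ = -81.1689° − -81.1742° = +0.0053°.
1° along a meridian = πR/180 = 111195 m.
ΔN = Δφ × 111195 = 100.1 m; ΔE = Δλ × 111195 × cos(-31.7090°) = +0.0053 × 111195 × 0.850729 = 501.4 m.
Distance = √(ΔE² + ΔN²) = √(501.4² + 100.1²) = 511.3 m.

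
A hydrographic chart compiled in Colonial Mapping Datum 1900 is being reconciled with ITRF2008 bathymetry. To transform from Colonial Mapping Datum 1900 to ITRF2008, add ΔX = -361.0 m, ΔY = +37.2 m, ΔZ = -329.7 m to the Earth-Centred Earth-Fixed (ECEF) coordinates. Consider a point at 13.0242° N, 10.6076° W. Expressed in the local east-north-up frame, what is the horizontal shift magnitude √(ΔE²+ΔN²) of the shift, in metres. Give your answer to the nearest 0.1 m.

The local east axis at (φ, λ) is (−sin λ, cos λ, 0), so ΔE = −sin(-10.6076°)·(-361.0) + cos(-10.6076°)·37.2 = -29.89 m.
The local north axis is (−sin φ cos λ, −sin φ sin λ, cos φ), giving ΔN = 79.966 + 1.543 − 321.218 = -239.71 m.
Horizontal magnitude = √(ΔE² + ΔN²) = √((-29.89)² + (-239.71)²) = 241.57 m.

241.6 m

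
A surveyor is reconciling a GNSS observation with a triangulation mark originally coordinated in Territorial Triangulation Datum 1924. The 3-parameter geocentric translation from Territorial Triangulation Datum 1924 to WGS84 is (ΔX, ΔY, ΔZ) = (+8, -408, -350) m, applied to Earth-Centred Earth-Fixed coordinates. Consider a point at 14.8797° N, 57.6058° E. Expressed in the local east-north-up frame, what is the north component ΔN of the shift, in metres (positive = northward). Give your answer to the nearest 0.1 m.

ΔN = -250.9 m

At φ = 14.8797°, λ = 57.6058°: sin φ = 0.256790, cos φ = 0.966467, sin λ = 0.844382, cos λ = 0.535741.
ΔN = −sin φ cos λ·ΔX − sin φ sin λ·ΔY + cos φ·ΔZ = −(0.256790)(0.535741)(8) − (0.256790)(0.844382)(-408) + (0.966467)(-350) = -250.90 m.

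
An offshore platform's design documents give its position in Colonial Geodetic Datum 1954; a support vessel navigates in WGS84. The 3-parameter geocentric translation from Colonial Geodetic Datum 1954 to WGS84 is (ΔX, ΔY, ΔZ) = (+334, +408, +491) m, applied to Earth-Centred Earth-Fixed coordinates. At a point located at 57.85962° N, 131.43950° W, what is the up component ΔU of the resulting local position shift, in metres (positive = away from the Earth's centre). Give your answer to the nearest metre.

The local up (radial) axis is (cos φ cos λ, cos φ sin λ, sin φ), giving ΔU = -117.598 − 162.716 + 415.753 = 135.44 m.

ΔU = 135 m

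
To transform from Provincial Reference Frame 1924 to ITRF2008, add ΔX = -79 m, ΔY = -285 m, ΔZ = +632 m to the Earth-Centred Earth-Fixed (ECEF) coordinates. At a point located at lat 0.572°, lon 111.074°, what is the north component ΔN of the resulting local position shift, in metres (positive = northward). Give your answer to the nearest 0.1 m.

The local north axis is (−sin φ cos λ, −sin φ sin λ, cos φ), giving ΔN = -0.284 + 2.655 + 631.969 = 634.34 m.

ΔN = 634.3 m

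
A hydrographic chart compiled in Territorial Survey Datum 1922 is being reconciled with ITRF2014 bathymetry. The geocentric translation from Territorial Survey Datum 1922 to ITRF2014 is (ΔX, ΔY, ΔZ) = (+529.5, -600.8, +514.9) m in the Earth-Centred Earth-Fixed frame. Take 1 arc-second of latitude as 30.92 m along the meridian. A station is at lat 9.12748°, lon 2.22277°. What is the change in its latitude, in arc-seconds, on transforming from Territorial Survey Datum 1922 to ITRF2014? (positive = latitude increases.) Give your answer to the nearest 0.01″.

sin φ = 0.158632, cos φ = 0.987338, sin λ = 0.038785, cos λ = 0.999248.
North component: ΔN = −sin φ cos λ·ΔX − sin φ sin λ·ΔY + cos φ·ΔZ = −(0.158632)(0.999248)(529.5) − (0.158632)(0.038785)(-600.8) + (0.987338)(514.9) = 428.14 m.
1° of latitude spans 3600 × 30.92 = 111312 m, so Δφ = 428.14 / 111312 × 3600 = 13.847″.

Δφ = 13.85″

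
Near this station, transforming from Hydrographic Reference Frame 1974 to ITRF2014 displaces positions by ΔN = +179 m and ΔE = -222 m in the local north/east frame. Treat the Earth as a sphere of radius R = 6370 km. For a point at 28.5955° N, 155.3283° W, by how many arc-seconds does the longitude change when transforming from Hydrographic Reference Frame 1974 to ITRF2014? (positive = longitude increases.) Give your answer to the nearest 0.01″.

Δλ = -8.19″

At latitude 28.5955°, cos φ = 0.878021.
One radian of longitude at latitude φ spans R cos φ, so Δλ = ΔE / (R cos φ) = -222.0 / (6370000 × 0.878021) = -3.9693e-05 rad = -8.187″.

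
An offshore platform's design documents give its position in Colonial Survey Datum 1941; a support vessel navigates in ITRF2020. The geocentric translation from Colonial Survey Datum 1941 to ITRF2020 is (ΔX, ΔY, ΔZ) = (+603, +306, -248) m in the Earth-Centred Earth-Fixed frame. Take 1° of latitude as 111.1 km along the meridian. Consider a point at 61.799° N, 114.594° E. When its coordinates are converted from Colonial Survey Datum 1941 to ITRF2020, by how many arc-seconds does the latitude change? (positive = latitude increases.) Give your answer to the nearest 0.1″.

sin φ = 0.881295, cos φ = 0.472566, sin λ = 0.909280, cos λ = -0.416186.
North component: ΔN = −sin φ cos λ·ΔX − sin φ sin λ·ΔY + cos φ·ΔZ = −(0.881295)(-0.416186)(603) − (0.881295)(0.909280)(306) + (0.472566)(-248) = -141.24 m.
1° of latitude spans 111100 m, so Δφ = -141.24 / 111100 × 3600 = -4.577″.

Δφ = -4.6″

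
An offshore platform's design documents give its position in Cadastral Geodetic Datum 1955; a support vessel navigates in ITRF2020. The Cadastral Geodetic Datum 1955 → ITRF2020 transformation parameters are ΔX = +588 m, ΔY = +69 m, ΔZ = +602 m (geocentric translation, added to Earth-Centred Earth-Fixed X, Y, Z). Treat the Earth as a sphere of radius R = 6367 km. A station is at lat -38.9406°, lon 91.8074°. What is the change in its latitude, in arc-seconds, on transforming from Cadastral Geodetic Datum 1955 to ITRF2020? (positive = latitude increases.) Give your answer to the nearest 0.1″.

sin φ = -0.628514, cos φ = 0.777798, sin λ = 0.999502, cos λ = -0.031540.
North component: ΔN = −sin φ cos λ·ΔX − sin φ sin λ·ΔY + cos φ·ΔZ = −(-0.628514)(-0.031540)(588) − (-0.628514)(0.999502)(69) + (0.777798)(602) = 499.92 m.
1° of latitude spans πR/180 = 111125 m, so Δφ = 499.92 / 111125 × 3600 = 16.196″.

Δφ = 16.2″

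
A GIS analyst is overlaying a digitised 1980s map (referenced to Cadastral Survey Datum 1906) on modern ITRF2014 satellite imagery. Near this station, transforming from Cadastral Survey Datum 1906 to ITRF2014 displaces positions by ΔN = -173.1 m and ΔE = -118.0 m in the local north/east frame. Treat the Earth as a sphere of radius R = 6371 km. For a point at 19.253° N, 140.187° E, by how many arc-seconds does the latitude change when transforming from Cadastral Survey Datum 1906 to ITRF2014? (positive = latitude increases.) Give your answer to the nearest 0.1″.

On a sphere of radius R, 1 rad of latitude = R, so Δφ = ΔN / R = -173.1 / 6371000 = -2.7170e-05 rad = -5.604″.

Δφ = -5.6″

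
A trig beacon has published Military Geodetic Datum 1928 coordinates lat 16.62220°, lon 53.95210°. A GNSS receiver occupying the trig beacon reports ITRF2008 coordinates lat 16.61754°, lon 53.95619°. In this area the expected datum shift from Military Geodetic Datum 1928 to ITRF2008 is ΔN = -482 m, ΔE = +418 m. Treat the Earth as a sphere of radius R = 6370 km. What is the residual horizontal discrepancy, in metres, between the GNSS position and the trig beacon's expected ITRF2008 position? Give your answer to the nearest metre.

Observed coordinate differences: Δφ = -0.00466°, Δλ = +0.00409°.
Converting to metres (1° lat = 111177 m, cos φ = 0.958212): observed ΔN = -518.1 m, observed ΔE = 435.7 m.
Subtracting the expected shift leaves a residual of -518.1 − (-482) = -36.1 m north and 435.7 − (418) = 17.7 m east.
Residual distance = √((-36.1)² + 17.7²) = 40.2 m.

40 m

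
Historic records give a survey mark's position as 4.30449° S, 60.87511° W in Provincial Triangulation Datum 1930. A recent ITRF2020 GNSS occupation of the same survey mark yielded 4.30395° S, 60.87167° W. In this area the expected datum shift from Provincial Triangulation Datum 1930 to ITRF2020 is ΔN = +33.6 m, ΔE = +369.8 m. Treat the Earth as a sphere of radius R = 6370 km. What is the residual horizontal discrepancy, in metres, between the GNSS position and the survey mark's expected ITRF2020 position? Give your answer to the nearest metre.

29 m

Observed coordinate differences: Δφ = +0.00054°, Δλ = +0.00344°.
Converting to metres (1° lat = 111177 m, cos φ = 0.997179): observed ΔN = 60.0 m, observed ΔE = 381.4 m.
Subtracting the expected shift leaves a residual of 60.0 − (33.6) = 26.4 m north and 381.4 − (369.8) = 11.6 m east.
Residual distance = √(26.4² + 11.6²) = 28.9 m.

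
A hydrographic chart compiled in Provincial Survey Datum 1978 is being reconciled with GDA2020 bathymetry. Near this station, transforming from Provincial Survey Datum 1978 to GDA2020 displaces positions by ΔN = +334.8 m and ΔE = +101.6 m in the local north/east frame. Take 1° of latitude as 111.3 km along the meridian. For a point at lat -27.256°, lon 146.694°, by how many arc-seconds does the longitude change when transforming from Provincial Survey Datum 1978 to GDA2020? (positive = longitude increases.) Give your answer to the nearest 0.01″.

Δλ = 3.70″

At latitude -27.256°, cos φ = 0.888969.
1° of longitude at this latitude = 111.3 × cos φ = 98.94 km, so Δλ = 101.6 / 98942.3 = 0.0010269° = 3.697″.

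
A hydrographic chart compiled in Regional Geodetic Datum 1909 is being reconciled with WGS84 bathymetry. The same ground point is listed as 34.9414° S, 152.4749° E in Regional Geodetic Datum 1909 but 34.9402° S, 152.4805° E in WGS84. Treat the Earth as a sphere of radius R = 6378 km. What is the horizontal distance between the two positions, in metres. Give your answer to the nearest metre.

528 m

Δφ = -34.9402° − -34.9414° = +0.0012°; Δλ = 152.4805° − 152.4749° = +0.0056°.
1° along a meridian = πR/180 = 111317 m.
ΔN = Δφ × 111317 = 133.6 m; ΔE = Δλ × 111317 × cos(-34.9414°) = +0.0056 × 111317 × 0.819738 = 511.0 m.
Distance = √(ΔE² + ΔN²) = √(511.0² + 133.6²) = 528.2 m.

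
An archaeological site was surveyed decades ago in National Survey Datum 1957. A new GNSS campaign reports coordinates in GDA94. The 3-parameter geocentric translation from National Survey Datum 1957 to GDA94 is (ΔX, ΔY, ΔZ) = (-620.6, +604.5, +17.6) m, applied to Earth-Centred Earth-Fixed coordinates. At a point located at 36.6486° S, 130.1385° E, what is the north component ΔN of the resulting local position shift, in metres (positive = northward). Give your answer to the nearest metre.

The local north axis is (−sin φ cos λ, −sin φ sin λ, cos φ), giving ΔN = 238.799 + 275.850 + 14.121 = 528.77 m.

ΔN = 529 m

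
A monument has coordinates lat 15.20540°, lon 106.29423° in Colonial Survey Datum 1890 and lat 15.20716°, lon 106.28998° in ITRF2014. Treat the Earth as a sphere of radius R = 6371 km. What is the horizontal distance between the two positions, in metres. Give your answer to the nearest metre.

Δφ = 15.20716° − 15.20540° = +0.00176°; Δλ = 106.28998° − 106.29423° = -0.00425°.
1° along a meridian = πR/180 = 111195 m.
ΔN = Δφ × 111195 = 195.7 m; ΔE = Δλ × 111195 × cos(15.20540°) = -0.00425 × 111195 × 0.964992 = -456.0 m.
Distance = √(ΔE² + ΔN²) = √((-456.0)² + 195.7²) = 496.3 m.

496 m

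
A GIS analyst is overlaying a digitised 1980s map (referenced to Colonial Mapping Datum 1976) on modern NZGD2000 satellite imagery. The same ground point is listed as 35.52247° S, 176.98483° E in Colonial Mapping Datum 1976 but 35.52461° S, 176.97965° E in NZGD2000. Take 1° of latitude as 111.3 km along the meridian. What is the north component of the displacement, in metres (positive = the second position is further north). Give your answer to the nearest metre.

Δφ = -35.52461° − -35.52247° = -0.00214°; Δλ = 176.97965° − 176.98483° = -0.00518°.
ΔN = Δφ × 111300 = -238.2 m; ΔE = Δλ × 111300 × cos(-35.52247°) = -0.00518 × 111300 × 0.813888 = -469.2 m.

ΔN = -238 m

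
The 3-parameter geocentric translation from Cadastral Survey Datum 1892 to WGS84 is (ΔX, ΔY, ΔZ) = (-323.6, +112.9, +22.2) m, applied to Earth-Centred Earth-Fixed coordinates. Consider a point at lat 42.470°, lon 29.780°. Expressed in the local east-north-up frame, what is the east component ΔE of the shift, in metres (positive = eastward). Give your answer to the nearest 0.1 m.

ΔE = 258.7 m

At φ = 42.470°, λ = 29.780°: sin φ = 0.675204, cos φ = 0.737631, sin λ = 0.496671, cos λ = 0.867939.
ΔE = −sin λ·ΔX + cos λ·ΔY = −(0.496671)·(-323.6) + (0.867939)·(112.9) = 258.71 m.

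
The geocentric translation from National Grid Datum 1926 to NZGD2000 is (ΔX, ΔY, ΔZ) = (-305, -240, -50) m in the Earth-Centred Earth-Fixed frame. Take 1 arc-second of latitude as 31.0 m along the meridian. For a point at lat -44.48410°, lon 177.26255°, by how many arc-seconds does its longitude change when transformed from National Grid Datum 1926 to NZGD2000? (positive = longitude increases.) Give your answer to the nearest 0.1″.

Δλ = 11.5″

sin φ = -0.700711, cos φ = 0.713445, sin λ = 0.047759, cos λ = -0.998859.
East component: ΔE = −sin λ·ΔX + cos λ·ΔY = −(0.047759)(-305) + (-0.998859)(-240) = 254.29 m.
1° of latitude spans 3600 × 31.00 = 111600 m; at latitude φ, 1° of longitude spans that × cos φ = 79620.5 m, so Δλ = 254.29 / 79620.5 × 3600 = 11.498″.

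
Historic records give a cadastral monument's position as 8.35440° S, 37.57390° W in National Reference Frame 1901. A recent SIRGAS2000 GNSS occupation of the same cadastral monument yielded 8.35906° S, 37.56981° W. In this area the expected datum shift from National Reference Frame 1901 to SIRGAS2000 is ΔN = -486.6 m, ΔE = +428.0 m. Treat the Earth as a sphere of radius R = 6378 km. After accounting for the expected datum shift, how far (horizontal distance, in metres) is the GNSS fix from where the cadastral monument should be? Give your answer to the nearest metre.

39 m

Observed coordinate differences: Δφ = -0.00466°, Δλ = +0.00409°.
Converting to metres (1° lat = 111317 m, cos φ = 0.989388): observed ΔN = -518.7 m, observed ΔE = 450.5 m.
Subtracting the expected shift leaves a residual of -518.7 − (-486.6) = -32.1 m north and 450.5 − (428.0) = 22.5 m east.
Residual distance = √((-32.1)² + 22.5²) = 39.2 m.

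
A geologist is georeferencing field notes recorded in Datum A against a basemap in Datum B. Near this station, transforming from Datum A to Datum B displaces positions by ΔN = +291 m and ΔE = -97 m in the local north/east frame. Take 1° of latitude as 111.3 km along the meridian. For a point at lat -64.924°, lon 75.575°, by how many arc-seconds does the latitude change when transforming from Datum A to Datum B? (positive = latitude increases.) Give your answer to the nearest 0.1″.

Δφ = 9.4″

1° of latitude = 111.3 km, so Δφ = 291.0 / 111300 = 0.0026146° = 9.412″.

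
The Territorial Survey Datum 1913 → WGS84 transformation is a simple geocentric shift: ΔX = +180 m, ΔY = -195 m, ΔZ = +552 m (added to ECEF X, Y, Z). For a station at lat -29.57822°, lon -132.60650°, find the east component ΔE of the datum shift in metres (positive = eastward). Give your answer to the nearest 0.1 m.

At φ = -29.57822°, λ = -132.60650°: sin φ = -0.493611, cos φ = 0.869683, sin λ = -0.736020, cos λ = -0.676959.
ΔE = −sin λ·ΔX + cos λ·ΔY = −(-0.736020)·(180) + (-0.676959)·(-195) = 264.49 m.

ΔE = 264.5 m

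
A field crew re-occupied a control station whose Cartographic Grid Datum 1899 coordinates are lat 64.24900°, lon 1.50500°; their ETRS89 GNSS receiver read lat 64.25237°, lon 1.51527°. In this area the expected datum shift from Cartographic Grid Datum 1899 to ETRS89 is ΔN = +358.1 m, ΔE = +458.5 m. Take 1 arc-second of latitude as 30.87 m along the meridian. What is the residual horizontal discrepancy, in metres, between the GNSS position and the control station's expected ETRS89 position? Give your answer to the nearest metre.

Observed coordinate differences: Δφ = +0.00337°, Δλ = +0.01027°.
Converting to metres (1° lat = 111132 m, cos φ = 0.434461): observed ΔN = 374.5 m, observed ΔE = 495.9 m.
Subtracting the expected shift leaves a residual of 374.5 − (358.1) = 16.4 m north and 495.9 − (458.5) = 37.4 m east.
Residual distance = √(16.4² + 37.4²) = 40.8 m.

41 m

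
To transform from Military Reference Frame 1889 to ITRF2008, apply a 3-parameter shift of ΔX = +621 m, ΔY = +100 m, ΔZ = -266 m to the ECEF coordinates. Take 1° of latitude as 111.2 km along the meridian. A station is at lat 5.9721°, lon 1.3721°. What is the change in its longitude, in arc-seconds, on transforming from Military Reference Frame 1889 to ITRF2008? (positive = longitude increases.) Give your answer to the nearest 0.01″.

Δλ = 2.77″

sin φ = 0.104044, cos φ = 0.994573, sin λ = 0.023945, cos λ = 0.999713.
East component: ΔE = −sin λ·ΔX + cos λ·ΔY = −(0.023945)(621) + (0.999713)(100) = 85.10 m.
1° of latitude spans 111200 m; at latitude φ, 1° of longitude spans that × cos φ = 110596.5 m, so Δλ = 85.10 / 110596.5 × 3600 = 2.770″.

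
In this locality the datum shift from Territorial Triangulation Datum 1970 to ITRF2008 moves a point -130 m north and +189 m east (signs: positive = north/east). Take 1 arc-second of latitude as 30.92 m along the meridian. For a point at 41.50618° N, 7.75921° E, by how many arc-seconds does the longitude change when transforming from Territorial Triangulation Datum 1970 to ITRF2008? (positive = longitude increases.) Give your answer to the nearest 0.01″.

Δλ = 8.16″

At latitude 41.50618°, cos φ = 0.748884.
1″ of longitude at this latitude = 30.92 × cos φ = 23.1555 m, so Δλ = 189.0 / 23.1555 = 8.162″.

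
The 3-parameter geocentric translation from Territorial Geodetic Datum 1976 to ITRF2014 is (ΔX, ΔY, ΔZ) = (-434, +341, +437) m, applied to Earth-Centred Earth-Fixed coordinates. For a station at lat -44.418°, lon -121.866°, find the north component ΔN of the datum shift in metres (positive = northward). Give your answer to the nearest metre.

At φ = -44.418°, λ = -121.866°: sin φ = -0.699888, cos φ = 0.714253, sin λ = -0.849285, cos λ = -0.527934.
ΔN = −sin φ cos λ·ΔX − sin φ sin λ·ΔY + cos φ·ΔZ = −(-0.699888)(-0.527934)(-434) − (-0.699888)(-0.849285)(341) + (0.714253)(437) = 269.80 m.

ΔN = 270 m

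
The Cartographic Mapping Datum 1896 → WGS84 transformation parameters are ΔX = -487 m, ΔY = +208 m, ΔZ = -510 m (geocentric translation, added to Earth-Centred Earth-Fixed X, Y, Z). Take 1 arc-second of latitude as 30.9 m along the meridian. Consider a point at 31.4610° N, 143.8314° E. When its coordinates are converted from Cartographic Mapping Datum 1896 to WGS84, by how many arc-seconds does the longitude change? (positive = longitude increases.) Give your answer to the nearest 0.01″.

sin φ = 0.521918, cos φ = 0.852996, sin λ = 0.590163, cos λ = -0.807284.
East component: ΔE = −sin λ·ΔX + cos λ·ΔY = −(0.590163)(-487) + (-0.807284)(208) = 119.49 m.
1° of latitude spans 3600 × 30.90 = 111240 m; at latitude φ, 1° of longitude spans that × cos φ = 94887.2 m, so Δλ = 119.49 / 94887.2 × 3600 = 4.534″.

Δλ = 4.53″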